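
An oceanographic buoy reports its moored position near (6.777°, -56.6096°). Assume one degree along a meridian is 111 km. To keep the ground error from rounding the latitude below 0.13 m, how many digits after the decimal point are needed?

One degree of latitude covers 111000 m.
N decimal places → at most half a unit in the last place, 0.5 × 10⁻ᴺ° = 111000/2 × 10⁻ᴺ m.
Need 0.5 × 111000 × 10⁻ᴺ ≤ 0.13 → 10⁻ᴺ ≤ 2.342e-06, so N ≥ 5.63.
At 5 places the error can reach 0.555 m, but 6 places keeps it to 0.0555 m.

6 decimal places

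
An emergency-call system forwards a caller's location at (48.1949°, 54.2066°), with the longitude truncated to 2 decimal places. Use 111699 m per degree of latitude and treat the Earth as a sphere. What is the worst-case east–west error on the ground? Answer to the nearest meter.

745 meters

Truncating at 2 decimal places can drop up to a full unit in the last place, so the longitude may be off by as much as 0.01°.
At latitude 48.1949° a degree of longitude spans 111699 m × cos 48.1949° = 111699 × 0.6666 ≈ 74458.4 m.
So at most 0.01° × 74458.4 ≈ 744.584 m east–west.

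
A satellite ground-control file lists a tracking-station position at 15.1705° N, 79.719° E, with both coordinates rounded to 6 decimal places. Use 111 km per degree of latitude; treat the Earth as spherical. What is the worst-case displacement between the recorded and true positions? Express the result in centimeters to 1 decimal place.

7.7 centimeters

Rounding to 6 decimal places leaves each coordinate within ±5e-07° of the true value.
N–S: 5e-07° × 111000 m/° = 0.0555 m.
Longitude error → 5e-07 × 111000 × cos 15.1705° = 5e-07 × 111000 × 0.9652 ≈ 0.0535659 m.
Combining orthogonally: (0.0555² + 0.0535659²)^½ ≈ 0.0771334 m.
That is 0.0771334 m = 7.7133 cm.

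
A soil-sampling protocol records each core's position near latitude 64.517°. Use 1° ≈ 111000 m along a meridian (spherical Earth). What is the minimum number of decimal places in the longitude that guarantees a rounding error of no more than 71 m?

3

At 64.517° one degree of longitude covers 111000 × cos 64.517° ≈ 111000 × 0.4302 ≈ 47757 m.
Rounding to N decimal places gives at most 0.5 × 10⁻ᴺ degrees of error, i.e. 0.5 × 10⁻ᴺ × 47757 m.
Need 0.5 × 47757 × 10⁻ᴺ ≤ 71 → 10⁻ᴺ ≤ 2.973e-03, so N ≥ 2.53.
N = 2 would give 239 m (too coarse); N = 3 gives 23.9 m ≤ 71 m.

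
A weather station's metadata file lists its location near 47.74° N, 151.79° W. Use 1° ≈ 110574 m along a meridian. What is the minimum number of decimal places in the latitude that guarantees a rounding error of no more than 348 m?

3 decimal places

One degree of latitude covers 110574 m.
Rounding to N decimal places gives at most 0.5 × 10⁻ᴺ degrees of error, i.e. 0.5 × 10⁻ᴺ × 110574 m.
Need 0.5 × 110574 × 10⁻ᴺ ≤ 348 → 10⁻ᴺ ≤ 6.294e-03, so N ≥ 2.20.
So 3 decimal places suffice (55.3 m); 2 would allow up to 553 m.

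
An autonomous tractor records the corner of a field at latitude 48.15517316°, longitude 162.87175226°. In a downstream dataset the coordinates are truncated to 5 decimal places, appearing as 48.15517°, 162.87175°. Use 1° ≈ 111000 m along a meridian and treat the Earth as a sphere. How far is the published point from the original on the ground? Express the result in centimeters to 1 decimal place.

38.9 centimeters

Δlat = 48.15517316 − 48.15517 = +0.00000316°; Δlon = 162.87175226 − 162.87175 = +0.00000226°.
N–S: 0.00000316° × 111000 m/° = 0.35076 m.
E–W at 48.1552°: 0.00000226° × 111000 × cos 48.1552° = 0.00000226 × 111000 × 0.6671 ≈ 0.167353 m.
Hypotenuse of the two orthogonal shifts: √(0.35076² + 0.167353²) = 0.388638 m.
That is 0.388638 m = 38.864 cm.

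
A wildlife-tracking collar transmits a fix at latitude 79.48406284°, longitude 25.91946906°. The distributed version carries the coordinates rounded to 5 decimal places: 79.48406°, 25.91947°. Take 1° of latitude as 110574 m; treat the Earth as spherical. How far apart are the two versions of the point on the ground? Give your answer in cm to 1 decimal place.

31.5 cm

Δlat = 79.48406284 − 79.48406 = +0.00000284°; Δlon = 25.91946906 − 25.91947 = -0.00000094°.
North–south shift: 0.00000284 × 110574 = 0.31403 m.
E–W at 79.4841°: -0.00000094° × 110574 × cos 79.4841° = -0.00000094 × 110574 × 0.1825 ≈ -0.0189699 m.
Distance: √(0.31403² + 0.0189699²) ≈ 0.314603 m.
That is 0.314603 m = 31.46 cm.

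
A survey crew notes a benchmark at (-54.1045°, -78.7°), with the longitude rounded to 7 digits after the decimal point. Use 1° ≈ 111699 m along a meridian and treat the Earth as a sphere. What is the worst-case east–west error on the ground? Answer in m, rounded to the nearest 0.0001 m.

Rounding to 7 decimal places leaves the longitude within ±5e-08° of the true value.
At latitude 54.1045° a degree of longitude spans 111699 m × cos 54.1045° = 111699 × 0.5863 ≈ 65490.1 m.
So at most 5e-08° × 65490.1 ≈ 0.0032745 m east–west.

0.0033 m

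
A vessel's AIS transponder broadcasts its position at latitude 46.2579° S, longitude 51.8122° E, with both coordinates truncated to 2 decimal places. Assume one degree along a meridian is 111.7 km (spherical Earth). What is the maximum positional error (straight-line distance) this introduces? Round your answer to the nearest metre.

Truncating at 2 decimal places can drop up to a full unit in the last place, so each coordinate may be off by as much as 0.01°.
North–south component: 0.01° × 111700 = 1117 m.
Longitude error → 0.01 × 111700 × cos 46.2579° = 0.01 × 111700 × 0.6914 ≈ 772.309 m.
Worst case both components are at the extreme and orthogonal: √(1117² + 772.309²) ≈ 1357.99 m.

1358 metres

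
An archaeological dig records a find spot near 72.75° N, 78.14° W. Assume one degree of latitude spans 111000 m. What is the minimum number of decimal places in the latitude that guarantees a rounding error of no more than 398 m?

One degree of latitude covers 111000 m.
N decimal places → at most half a unit in the last place, 0.5 × 10⁻ᴺ° = 111000/2 × 10⁻ᴺ m.
Setting 55500 × 10⁻ᴺ ≤ 398 gives 10ᴺ ≥ 139.4, i.e. N ≥ 2.14.
At 2 places the error can reach 555 m, but 3 places keeps it to 55.5 m.

3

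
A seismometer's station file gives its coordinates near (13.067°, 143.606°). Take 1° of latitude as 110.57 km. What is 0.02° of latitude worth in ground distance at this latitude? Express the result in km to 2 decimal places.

Along a meridian 0.02° is 0.02 × 110570 = 2211.4 m.
That is 2211.4 m = 2.2114 km.

2.21 km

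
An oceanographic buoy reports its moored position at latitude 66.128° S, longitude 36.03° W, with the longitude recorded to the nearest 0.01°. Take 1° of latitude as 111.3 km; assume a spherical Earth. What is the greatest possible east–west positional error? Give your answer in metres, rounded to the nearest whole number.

Rounding to 2 decimal places leaves the longitude within ±0.005° of the true value.
At latitude 66.128° a degree of longitude spans 111300 m × cos 66.128° = 111300 × 0.4047 ≈ 45042.5 m.
East–west error: 0.005° × 45042.5 m/° ≈ 225.213 m.

225 metres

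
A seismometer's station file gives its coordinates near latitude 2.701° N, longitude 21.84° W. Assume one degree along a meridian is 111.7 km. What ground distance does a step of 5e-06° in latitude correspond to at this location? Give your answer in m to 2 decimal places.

0.56 m

Along a meridian 5e-06° is 5e-06 × 111700 = 0.5585 m.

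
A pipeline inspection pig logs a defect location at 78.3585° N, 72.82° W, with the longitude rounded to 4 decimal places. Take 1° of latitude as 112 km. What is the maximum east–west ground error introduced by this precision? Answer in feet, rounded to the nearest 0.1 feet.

3.7 feet

Rounding to 4 decimal places leaves the longitude within ±5e-05° of the true value.
Parallels shrink by cos φ, so at 78.3585° a degree of longitude is 112000 × 0.2018 ≈ 22600.2 m.
Maximum E–W displacement: 5e-05 × 22600.2 = 1.13001 m.
In feet: 1.13001 m ÷ 0.3048 ≈ 3.7074 ft.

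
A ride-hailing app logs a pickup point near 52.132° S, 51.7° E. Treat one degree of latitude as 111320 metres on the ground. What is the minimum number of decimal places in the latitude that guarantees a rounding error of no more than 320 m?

One degree of latitude covers 111320 m.
Rounding to N decimal places gives at most 0.5 × 10⁻ᴺ degrees of error, i.e. 0.5 × 10⁻ᴺ × 111320 m.
Need 0.5 × 111320 × 10⁻ᴺ ≤ 320 → 10⁻ᴺ ≤ 5.749e-03, so N ≥ 2.24.
At 2 places the error can reach 557 m, but 3 places keeps it to 55.7 m.

3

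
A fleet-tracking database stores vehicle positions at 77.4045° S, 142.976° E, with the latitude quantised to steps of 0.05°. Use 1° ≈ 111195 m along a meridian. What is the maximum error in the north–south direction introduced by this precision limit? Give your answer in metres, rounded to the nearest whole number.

With a 0.05° grid the true value lies within half a step, ±0.05°/2 = ±0.025°, of the stored one.
North–south distance: 0.025° × 111195 m/° = 2779.88 m.

2780 metres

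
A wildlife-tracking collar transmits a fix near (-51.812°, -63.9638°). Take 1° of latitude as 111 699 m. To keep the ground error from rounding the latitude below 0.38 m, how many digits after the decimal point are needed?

One degree of latitude covers 111699 m.
With N decimal places the half-ulp bound is 0.5·10⁻ᴺ°, or 0.5·10⁻ᴺ × 111699 m on the ground.
Setting 55849.5 × 10⁻ᴺ ≤ 0.38 gives 10ᴺ ≥ 1.47e+05, i.e. N ≥ 5.17.
At 5 places the error can reach 0.558 m, but 6 places keeps it to 0.0558 m.

6 decimal places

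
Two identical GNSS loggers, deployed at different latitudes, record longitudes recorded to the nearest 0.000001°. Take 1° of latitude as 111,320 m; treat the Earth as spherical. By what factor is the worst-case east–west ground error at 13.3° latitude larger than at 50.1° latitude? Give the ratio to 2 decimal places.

Rounding to 6 decimal places leaves the longitude within ±5e-07° of the true value.
At 13.3°: 5e-07° × 111320 × cos 13.3° = 5e-07 × 111320 × 0.9732 ≈ 0.054167 m.
At 50.1°: 5e-07° × 111320 × cos 50.1° = 5e-07 × 111320 × 0.6414 ≈ 0.035703 m.
Ratio: 0.054167 / 0.035703 = cos 13.3° / cos 50.1° ≈ 1.5172.

1.52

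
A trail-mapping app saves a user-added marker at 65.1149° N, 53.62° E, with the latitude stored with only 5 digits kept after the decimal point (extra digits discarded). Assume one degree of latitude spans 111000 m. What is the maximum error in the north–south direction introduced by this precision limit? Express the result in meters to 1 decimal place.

1.1 meters

Truncating at 5 decimal places can drop up to a full unit in the last place, so the latitude may be off by as much as 1e-05°.
North–south distance: 1e-05° × 111000 m/° = 1.11 m.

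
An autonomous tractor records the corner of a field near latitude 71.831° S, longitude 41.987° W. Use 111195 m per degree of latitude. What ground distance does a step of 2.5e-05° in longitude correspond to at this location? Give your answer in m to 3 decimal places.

At 71.831° a degree of longitude is 111195 × cos 71.831° ≈ 34672.9 m, so 2.5e-05° corresponds to 0.866823 m.

0.867 m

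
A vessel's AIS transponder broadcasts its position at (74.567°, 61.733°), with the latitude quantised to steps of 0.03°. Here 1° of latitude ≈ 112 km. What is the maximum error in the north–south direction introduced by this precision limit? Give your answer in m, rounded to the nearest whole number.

1680 m

With a 0.03° grid the true value lies within half a step, ±0.03°/2 = ±0.015°, of the stored one.
North–south distance: 0.015° × 112000 m/° = 1680 m.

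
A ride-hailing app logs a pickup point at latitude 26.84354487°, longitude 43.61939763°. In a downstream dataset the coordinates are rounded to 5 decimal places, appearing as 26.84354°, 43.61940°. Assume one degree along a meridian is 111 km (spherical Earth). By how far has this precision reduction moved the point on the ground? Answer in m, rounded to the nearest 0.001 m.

Δlat = 26.84354487 − 26.84354 = +0.00000487°; Δlon = 43.61939763 − 43.61940 = -0.00000237°.
N–S: 0.00000487° × 111000 m/° = 0.54057 m.
East–west at this latitude: -0.00000237° × 111000 × cos 26.8435° ≈ -0.00000237 × 99039 = -0.234722 m.
Combined displacement = (0.54057² + 0.234722²)^½ ≈ 0.589331 m.

0.589 m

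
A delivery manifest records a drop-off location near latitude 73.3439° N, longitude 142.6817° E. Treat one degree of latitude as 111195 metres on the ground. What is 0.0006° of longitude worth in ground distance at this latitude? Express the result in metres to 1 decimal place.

One degree of longitude here spans 111195 × cos 73.3439° = 111195 × 0.2866 ≈ 31871.4 m; 0.0006° of that is 19.1229 m.

19.1 metres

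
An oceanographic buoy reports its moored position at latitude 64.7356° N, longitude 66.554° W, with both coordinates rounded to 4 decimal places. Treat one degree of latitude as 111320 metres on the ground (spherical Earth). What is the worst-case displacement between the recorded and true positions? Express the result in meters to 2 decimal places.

Rounding to 4 decimal places leaves each coordinate within ±5e-05° of the true value.
North–south component: 5e-05° × 111320 = 5.566 m.
Longitude error → 5e-05 × 111320 × cos 64.7356° = 5e-05 × 111320 × 0.4268 ≈ 2.37555 m.
Combining orthogonally: (5.566² + 2.37555²)^½ ≈ 6.05174 m.

6.05 meters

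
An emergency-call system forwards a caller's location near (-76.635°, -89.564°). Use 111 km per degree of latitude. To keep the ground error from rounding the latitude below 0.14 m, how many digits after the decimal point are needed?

One degree of latitude covers 111000 m.
N decimal places → at most half a unit in the last place, 0.5 × 10⁻ᴺ° = 111000/2 × 10⁻ᴺ m.
Setting 55500 × 10⁻ᴺ ≤ 0.14 gives 10ᴺ ≥ 3.964e+05, i.e. N ≥ 5.60.
N = 5 would give 0.555 m (too coarse); N = 6 gives 0.0555 m ≤ 0.14 m.

6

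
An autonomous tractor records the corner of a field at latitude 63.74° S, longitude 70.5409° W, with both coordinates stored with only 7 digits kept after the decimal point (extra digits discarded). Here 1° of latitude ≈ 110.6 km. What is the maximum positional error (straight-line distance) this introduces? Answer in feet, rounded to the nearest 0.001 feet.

0.040 feet

Truncating at 7 decimal places can drop up to a full unit in the last place, so each coordinate may be off by as much as 1e-07°.
N–S: 1e-07° × 110600 m/° = 0.01106 m.
Longitude error → 1e-07 × 110600 × cos 63.74° = 1e-07 × 110600 × 0.4424 ≈ 0.00489344 m.
Combining orthogonally: (0.01106² + 0.00489344²)^½ ≈ 0.0120942 m.
Converting: 0.0120942 m × 3.2808 ft/m ≈ 0.039679 ft.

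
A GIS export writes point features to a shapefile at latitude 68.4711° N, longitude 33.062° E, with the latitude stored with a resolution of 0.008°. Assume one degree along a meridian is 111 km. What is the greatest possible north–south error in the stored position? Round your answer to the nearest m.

444 m

With a 0.008° grid the true value lies within half a step, ±0.008°/2 = ±0.004°, of the stored one.
North–south distance: 0.004° × 111000 m/° = 444 m.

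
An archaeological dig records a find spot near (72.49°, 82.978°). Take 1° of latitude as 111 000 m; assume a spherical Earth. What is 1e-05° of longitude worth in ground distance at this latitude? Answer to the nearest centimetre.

33 centimetres

At 72.49° a degree of longitude is 111000 × cos 72.49° ≈ 33396.8 m, so 1e-05° corresponds to 0.333968 m.
That is 0.333968 m = 33.397 cm.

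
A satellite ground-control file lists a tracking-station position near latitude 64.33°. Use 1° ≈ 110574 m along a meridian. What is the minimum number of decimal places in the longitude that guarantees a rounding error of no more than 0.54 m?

5

At 64.33° one degree of longitude covers 110574 × cos 64.33° ≈ 110574 × 0.4332 ≈ 47899.2 m.
Rounding to N decimal places gives at most 0.5 × 10⁻ᴺ degrees of error, i.e. 0.5 × 10⁻ᴺ × 47899.2 m.
Need 0.5 × 47899.2 × 10⁻ᴺ ≤ 0.54 → 10⁻ᴺ ≤ 2.255e-05, so N ≥ 4.65.
N = 4 would give 2.39 m (too coarse); N = 5 gives 0.239 m ≤ 0.54 m.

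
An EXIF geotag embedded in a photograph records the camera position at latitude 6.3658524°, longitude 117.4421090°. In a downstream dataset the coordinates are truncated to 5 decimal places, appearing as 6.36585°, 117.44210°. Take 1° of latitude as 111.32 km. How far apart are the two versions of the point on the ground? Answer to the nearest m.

1 m

Δlat = 6.3658524 − 6.36585 = +0.0000024°; Δlon = 117.4421090 − 117.44210 = +0.0000090°.
N–S: 0.0000024° × 111320 m/° = 0.267168 m.
E–W at 6.36585°: 0.0000090° × 111320 × cos 6.36585° = 0.0000090 × 111320 × 0.9938 ≈ 0.995703 m.
Distance: √(0.267168² + 0.995703²) ≈ 1.03092 m.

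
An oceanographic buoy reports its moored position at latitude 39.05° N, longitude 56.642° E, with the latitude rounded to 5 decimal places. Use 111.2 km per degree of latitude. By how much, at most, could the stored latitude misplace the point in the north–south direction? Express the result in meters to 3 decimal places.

0.556 meters

Rounding to 5 decimal places leaves the latitude within ±5e-06° of the true value.
So the N–S error is at most 5e-06 × 111200 = 0.556 m.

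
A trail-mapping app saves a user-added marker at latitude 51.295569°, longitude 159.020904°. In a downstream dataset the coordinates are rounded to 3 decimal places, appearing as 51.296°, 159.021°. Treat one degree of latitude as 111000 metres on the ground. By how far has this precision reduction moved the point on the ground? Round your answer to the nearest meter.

48 meters

Δlat = 51.295569 − 51.296 = -0.000431°; Δlon = 159.020904 − 159.021 = -0.000096°.
N–S: -0.000431° × 111000 m/° = -47.841 m.
East–west at this latitude: -0.000096° × 111000 × cos 51.296° ≈ -0.000096 × 69408 = -6.66317 m.
Hypotenuse of the two orthogonal shifts: √(47.841² + 6.66317²) = 48.3028 m.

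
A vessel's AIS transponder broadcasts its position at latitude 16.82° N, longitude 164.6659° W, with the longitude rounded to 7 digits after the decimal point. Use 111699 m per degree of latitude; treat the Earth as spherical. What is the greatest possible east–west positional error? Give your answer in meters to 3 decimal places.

0.005 meters

Rounding to 7 decimal places leaves the longitude within ±5e-08° of the true value.
One degree of longitude at 16.82° is 111699 × cos 16.82° ≈ 111699 × 0.9572 = 106920 m.
So at most 5e-08° × 106920 ≈ 0.00534602 m east–west.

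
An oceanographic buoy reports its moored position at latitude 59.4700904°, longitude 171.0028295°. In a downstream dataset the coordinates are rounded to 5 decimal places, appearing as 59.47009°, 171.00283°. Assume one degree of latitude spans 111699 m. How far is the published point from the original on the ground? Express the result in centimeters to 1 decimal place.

The latitude changed by +0.0000004° and the longitude by -0.0000005°.
North–south shift: 0.0000004 × 111699 = 0.0446796 m.
East–west at this latitude: -0.0000005° × 111699 × cos 59.4701° ≈ -0.0000005 × 56741.8 = -0.0283709 m.
Hypotenuse of the two orthogonal shifts: √(0.0446796² + 0.0283709²) = 0.0529261 m.
That is 0.0529261 m = 5.2926 cm.

5.3 centimeters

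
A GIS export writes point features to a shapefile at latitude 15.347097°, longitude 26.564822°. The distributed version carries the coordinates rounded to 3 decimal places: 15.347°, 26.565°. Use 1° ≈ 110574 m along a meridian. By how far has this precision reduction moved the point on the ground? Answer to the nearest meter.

The latitude changed by +0.000097° and the longitude by -0.000178°.
North–south shift: 0.000097 × 110574 = 10.7257 m.
East–west at this latitude: -0.000178° × 110574 × cos 15.347° ≈ -0.000178 × 106631 = -18.9803 m.
Hypotenuse of the two orthogonal shifts: √(10.7257² + 18.9803²) = 21.8012 m.

22 meters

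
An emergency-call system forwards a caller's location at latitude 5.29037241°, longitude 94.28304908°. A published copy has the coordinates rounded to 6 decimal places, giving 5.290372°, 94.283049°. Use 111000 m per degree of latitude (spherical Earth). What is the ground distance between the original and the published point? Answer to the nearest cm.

Δlat = 5.29037241 − 5.290372 = +0.00000041°; Δlon = 94.28304908 − 94.283049 = +0.00000008°.
North–south shift: 0.00000041 × 111000 = 0.04551 m.
East–west at this latitude: 0.00000008° × 111000 × cos 5.29037° ≈ 0.00000008 × 110527 = 0.00884217 m.
Hypotenuse of the two orthogonal shifts: √(0.04551² + 0.00884217²) = 0.046361 m.
That is 0.046361 m = 4.6361 cm.

5 cm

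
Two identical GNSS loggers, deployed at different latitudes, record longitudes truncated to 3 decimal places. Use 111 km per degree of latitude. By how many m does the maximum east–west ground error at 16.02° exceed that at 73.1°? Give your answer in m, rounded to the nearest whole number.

74 m

Truncating at 3 decimal places can drop up to a full unit in the last place, so the longitude may be off by as much as 0.001°.
Error at 16.02° = 0.001° × 111000 × cos 16.02° ≈ 111 × 0.9612 = 106.69 m.
Error at 73.1° = 0.001° × 111000 × cos 73.1° ≈ 111 × 0.2907 = 32.268 m.
Difference: 106.69 − 32.268 = 74.421 m.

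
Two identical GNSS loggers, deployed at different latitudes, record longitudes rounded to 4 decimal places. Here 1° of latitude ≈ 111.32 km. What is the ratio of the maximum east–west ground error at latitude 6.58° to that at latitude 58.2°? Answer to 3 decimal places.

Rounding to 4 decimal places leaves the longitude within ±5e-05° of the true value.
At 6.58°: 5e-05° × 111320 × cos 6.58° = 5e-05 × 111320 × 0.9934 ≈ 5.5293 m.
At 58.2°: 5e-05° × 111320 × cos 58.2° = 5e-05 × 111320 × 0.5270 ≈ 2.933 m.
The ratio reduces to cos 6.58° / cos 58.2° = 0.9934/0.5270 ≈ 1.8852.

1.885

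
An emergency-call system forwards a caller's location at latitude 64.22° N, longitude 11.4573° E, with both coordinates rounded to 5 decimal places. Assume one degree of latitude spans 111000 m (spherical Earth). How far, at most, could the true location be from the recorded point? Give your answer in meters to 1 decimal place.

0.6 meters

Rounding to 5 decimal places leaves each coordinate within ±5e-06° of the true value.
N–S: 5e-06° × 111000 m/° = 0.555 m.
East–west component at 64.22°: 5e-06° × 111000 × cos 64.22° ≈ 5e-06 × 48275.8 ≈ 0.241379 m.
Worst case both components are at the extreme and orthogonal: √(0.555² + 0.241379²) ≈ 0.605218 m.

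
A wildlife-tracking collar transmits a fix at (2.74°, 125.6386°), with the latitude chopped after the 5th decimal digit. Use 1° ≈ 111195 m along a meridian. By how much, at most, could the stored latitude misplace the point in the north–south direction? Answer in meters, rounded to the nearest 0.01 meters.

Truncating at 5 decimal places can drop up to a full unit in the last place, so the latitude may be off by as much as 1e-05°.
Along the meridian that is 1e-05° × 111195 m/° = 1.11195 m.

1.11 meters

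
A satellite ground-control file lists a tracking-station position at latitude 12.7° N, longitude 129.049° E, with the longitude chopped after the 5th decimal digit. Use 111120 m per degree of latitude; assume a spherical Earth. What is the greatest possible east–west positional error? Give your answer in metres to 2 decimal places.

Truncating at 5 decimal places can drop up to a full unit in the last place, so the longitude may be off by as much as 1e-05°.
At latitude 12.7° a degree of longitude spans 111120 m × cos 12.7° = 111120 × 0.9755 ≈ 108401 m.
So at most 1e-05° × 108401 ≈ 1.08401 m east–west.

1.08 metres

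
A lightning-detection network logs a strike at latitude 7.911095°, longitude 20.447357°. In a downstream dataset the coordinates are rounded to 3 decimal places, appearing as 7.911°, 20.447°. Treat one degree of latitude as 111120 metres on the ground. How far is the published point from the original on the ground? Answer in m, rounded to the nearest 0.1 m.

Δlat = 7.911095 − 7.911 = +0.000095°; Δlon = 20.447357 − 20.447 = +0.000357°.
N–S: 0.000095° × 111120 m/° = 10.5564 m.
E–W at 7.911°: 0.000357° × 111120 × cos 7.911° = 0.000357 × 111120 × 0.9905 ≈ 39.2923 m.
Combined displacement = (10.5564² + 39.2923²)^½ ≈ 40.6857 m.

40.7 m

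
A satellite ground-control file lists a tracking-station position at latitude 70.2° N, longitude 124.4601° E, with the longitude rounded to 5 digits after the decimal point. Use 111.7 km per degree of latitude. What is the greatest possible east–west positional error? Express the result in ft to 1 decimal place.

0.6 ft

Rounding to 5 decimal places leaves the longitude within ±5e-06° of the true value.
At latitude 70.2° a degree of longitude spans 111700 m × cos 70.2° = 111700 × 0.3387 ≈ 37837 m.
Maximum E–W displacement: 5e-06 × 37837 = 0.189185 m.
In feet: 0.189185 m ÷ 0.3048 ≈ 0.62069 ft.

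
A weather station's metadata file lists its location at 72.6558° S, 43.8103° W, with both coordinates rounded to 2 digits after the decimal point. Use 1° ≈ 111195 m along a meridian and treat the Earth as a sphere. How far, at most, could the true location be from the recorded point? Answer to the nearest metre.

Rounding to 2 decimal places leaves each coordinate within ±0.005° of the true value.
North–south component: 0.005° × 111195 = 555.975 m.
E–W at 72.6558°: 0.005° × 111195 × cos 72.6558° = 0.005 × 111195 × 0.2981 ≈ 165.742 m.
Combining orthogonally: (555.975² + 165.742²)^½ ≈ 580.154 m.

580 metres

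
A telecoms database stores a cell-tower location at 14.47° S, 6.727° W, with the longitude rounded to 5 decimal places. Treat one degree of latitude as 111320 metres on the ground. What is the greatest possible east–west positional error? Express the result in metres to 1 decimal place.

Rounding to 5 decimal places leaves the longitude within ±5e-06° of the true value.
Parallels shrink by cos φ, so at 14.47° a degree of longitude is 111320 × 0.9683 ≈ 107789 m.
East–west error: 5e-06° × 107789 m/° ≈ 0.538944 m.

0.5 metres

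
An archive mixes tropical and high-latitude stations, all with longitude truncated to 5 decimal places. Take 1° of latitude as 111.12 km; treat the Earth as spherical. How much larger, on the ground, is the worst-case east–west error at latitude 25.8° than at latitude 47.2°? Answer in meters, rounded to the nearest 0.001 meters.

0.245 meters

Truncating at 5 decimal places can drop up to a full unit in the last place, so the longitude may be off by as much as 1e-05°.
At 25.8°: 1e-05° × 111120 × cos 25.8° = 1e-05 × 111120 × 0.9003 ≈ 1.0004 m.
Error at 47.2° = 1e-05° × 111120 × cos 47.2° ≈ 1.1112 × 0.6794 = 0.755 m.
Difference: 1.0004 − 0.755 = 0.24544 m.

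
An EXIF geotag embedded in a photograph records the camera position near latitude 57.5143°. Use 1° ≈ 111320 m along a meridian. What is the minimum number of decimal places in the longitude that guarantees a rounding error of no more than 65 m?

3 decimal places

At 57.5143° one degree of longitude covers 111320 × cos 57.5143° ≈ 111320 × 0.5371 ≈ 59788.8 m.
Rounding to N decimal places gives at most 0.5 × 10⁻ᴺ degrees of error, i.e. 0.5 × 10⁻ᴺ × 59788.8 m.
Need 0.5 × 59788.8 × 10⁻ᴺ ≤ 65 → 10⁻ᴺ ≤ 2.174e-03, so N ≥ 2.66.
At 2 places the error can reach 299 m, but 3 places keeps it to 29.9 m.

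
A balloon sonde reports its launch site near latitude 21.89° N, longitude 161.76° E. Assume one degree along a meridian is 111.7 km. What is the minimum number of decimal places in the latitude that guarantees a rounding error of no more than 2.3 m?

5 decimal places

One degree of latitude covers 111700 m.
With N decimal places the half-ulp bound is 0.5·10⁻ᴺ°, or 0.5·10⁻ᴺ × 111700 m on the ground.
Setting 55850 × 10⁻ᴺ ≤ 2.3 gives 10ᴺ ≥ 2.428e+04, i.e. N ≥ 4.39.
So 5 decimal places suffice (0.558 m); 4 would allow up to 5.58 m.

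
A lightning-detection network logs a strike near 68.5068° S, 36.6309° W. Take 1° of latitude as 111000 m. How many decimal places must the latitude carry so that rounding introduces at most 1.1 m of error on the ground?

One degree of latitude covers 111000 m.
Rounding to N decimal places gives at most 0.5 × 10⁻ᴺ degrees of error, i.e. 0.5 × 10⁻ᴺ × 111000 m.
Setting 55500 × 10⁻ᴺ ≤ 1.1 gives 10ᴺ ≥ 5.045e+04, i.e. N ≥ 4.70.
At 4 places the error can reach 5.55 m, but 5 places keeps it to 0.555 m.

5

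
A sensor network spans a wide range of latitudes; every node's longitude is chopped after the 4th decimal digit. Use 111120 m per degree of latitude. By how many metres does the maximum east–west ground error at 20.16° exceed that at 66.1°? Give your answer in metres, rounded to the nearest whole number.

Truncating at 4 decimal places can drop up to a full unit in the last place, so the longitude may be off by as much as 0.0001°.
At 20.16°: 0.0001° × 111120 × cos 20.16° = 0.0001 × 111120 × 0.9387 ≈ 10.431 m.
Error at 66.1° = 0.0001° × 111120 × cos 66.1° ≈ 11.112 × 0.4051 = 4.5019 m.
Difference: 10.431 − 4.5019 = 5.9293 m.

6 metres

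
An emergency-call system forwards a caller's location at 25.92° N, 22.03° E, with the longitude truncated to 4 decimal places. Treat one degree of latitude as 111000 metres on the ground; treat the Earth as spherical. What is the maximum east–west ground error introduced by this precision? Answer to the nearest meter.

Truncating at 4 decimal places can drop up to a full unit in the last place, so the longitude may be off by as much as 0.0001°.
One degree of longitude at 25.92° is 111000 × cos 25.92° ≈ 111000 × 0.8994 = 99834 m.
So at most 0.0001° × 99834 ≈ 9.9834 m east–west.

10 meters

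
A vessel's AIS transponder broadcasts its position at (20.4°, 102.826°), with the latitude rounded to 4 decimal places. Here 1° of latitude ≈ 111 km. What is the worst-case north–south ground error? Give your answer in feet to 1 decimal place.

18.2 feet

Rounding to 4 decimal places leaves the latitude within ±5e-05° of the true value.
North–south distance: 5e-05° × 111000 m/° = 5.55 m.
In feet: 5.55 m ÷ 0.3048 ≈ 18.209 ft.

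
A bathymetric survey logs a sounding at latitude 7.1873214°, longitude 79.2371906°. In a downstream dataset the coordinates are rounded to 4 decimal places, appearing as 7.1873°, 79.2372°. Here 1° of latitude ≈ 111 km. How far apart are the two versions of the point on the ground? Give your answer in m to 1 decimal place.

The latitude changed by +0.0000214° and the longitude by -0.0000094°.
North–south shift: 0.0000214 × 111000 = 2.3754 m.
East–west at this latitude: -0.0000094° × 111000 × cos 7.1873° ≈ -0.0000094 × 110128 = -1.0352 m.
Distance: √(2.3754² + 1.0352²) ≈ 2.59117 m.

2.6 m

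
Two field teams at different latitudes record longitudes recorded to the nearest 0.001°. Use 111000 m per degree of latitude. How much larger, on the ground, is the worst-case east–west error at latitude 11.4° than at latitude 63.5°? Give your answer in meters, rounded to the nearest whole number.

Rounding to 3 decimal places leaves the longitude within ±0.0005° of the true value.
At 11.4°: 0.0005° × 111000 × cos 11.4° = 0.0005 × 111000 × 0.9803 ≈ 54.405 m.
Error at 63.5° = 0.0005° × 111000 × cos 63.5° ≈ 55.5 × 0.4462 = 24.764 m.
So the lower-latitude error exceeds the higher by 54.405 − 24.764 = 29.641 m.

30 meters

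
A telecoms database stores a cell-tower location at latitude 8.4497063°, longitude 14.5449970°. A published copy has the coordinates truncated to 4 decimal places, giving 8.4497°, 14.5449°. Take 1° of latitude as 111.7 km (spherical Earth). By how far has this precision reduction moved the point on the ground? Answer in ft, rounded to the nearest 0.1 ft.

Δlat = 8.4497063 − 8.4497 = +0.0000063°; Δlon = 14.5449970 − 14.5449 = +0.0000970°.
North–south shift: 0.0000063 × 111700 = 0.70371 m.
E–W at 8.4497°: 0.0000970° × 111700 × cos 8.4497° = 0.0000970 × 111700 × 0.9891 ≈ 10.7173 m.
Distance: √(0.70371² + 10.7173²) ≈ 10.7404 m.
Converting: 10.7404 m × 3.2808 ft/m ≈ 35.237 ft.

35.2 ft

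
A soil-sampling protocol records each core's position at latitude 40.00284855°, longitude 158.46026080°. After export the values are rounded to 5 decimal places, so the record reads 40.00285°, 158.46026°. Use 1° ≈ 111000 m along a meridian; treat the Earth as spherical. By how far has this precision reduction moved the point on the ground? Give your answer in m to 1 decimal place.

0.2 m

Δlat = 40.00284855 − 40.00285 = -0.00000145°; Δlon = 158.46026080 − 158.46026 = +0.00000080°.
N–S: -0.00000145° × 111000 m/° = -0.16095 m.
E–W at 40.0029°: 0.00000080° × 111000 × cos 40.0029° = 0.00000080 × 111000 × 0.7660 ≈ 0.0680219 m.
Distance: √(0.16095² + 0.0680219²) ≈ 0.174734 m.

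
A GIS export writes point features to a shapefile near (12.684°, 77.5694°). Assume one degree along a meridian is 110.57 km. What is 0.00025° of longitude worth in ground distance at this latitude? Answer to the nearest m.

One degree of longitude here spans 110570 × cos 12.684° = 110570 × 0.9756 ≈ 107872 m; 0.00025° of that is 26.9679 m.

27 m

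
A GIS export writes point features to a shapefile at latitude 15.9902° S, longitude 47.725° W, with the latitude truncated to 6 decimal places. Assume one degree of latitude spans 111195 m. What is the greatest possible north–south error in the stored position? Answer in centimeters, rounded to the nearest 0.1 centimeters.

11.1 centimeters

Truncating at 6 decimal places can drop up to a full unit in the last place, so the latitude may be off by as much as 1e-06°.
So the N–S error is at most 1e-06 × 111195 = 0.111195 m.
That is 0.111195 m = 11.119 cm.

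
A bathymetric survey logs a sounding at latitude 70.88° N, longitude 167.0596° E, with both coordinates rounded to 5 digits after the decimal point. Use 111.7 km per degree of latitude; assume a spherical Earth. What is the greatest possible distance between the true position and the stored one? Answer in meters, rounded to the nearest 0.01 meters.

Rounding to 5 decimal places leaves each coordinate within ±5e-06° of the true value.
North–south component: 5e-06° × 111700 = 0.5585 m.
East–west component at 70.88°: 5e-06° × 111700 × cos 70.88° ≈ 5e-06 × 36587.1 ≈ 0.182935 m.
Worst case both components are at the extreme and orthogonal: √(0.5585² + 0.182935²) ≈ 0.587697 m.

0.59 meters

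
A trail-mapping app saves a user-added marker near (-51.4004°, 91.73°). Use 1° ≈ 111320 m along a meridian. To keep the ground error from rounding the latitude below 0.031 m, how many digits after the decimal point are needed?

7 decimal places

One degree of latitude covers 111320 m.
Rounding to N decimal places gives at most 0.5 × 10⁻ᴺ degrees of error, i.e. 0.5 × 10⁻ᴺ × 111320 m.
Need 0.5 × 111320 × 10⁻ᴺ ≤ 0.031 → 10⁻ᴺ ≤ 5.570e-07, so N ≥ 6.25.
N = 6 would give 0.0557 m (too coarse); N = 7 gives 0.00557 m ≤ 0.031 m.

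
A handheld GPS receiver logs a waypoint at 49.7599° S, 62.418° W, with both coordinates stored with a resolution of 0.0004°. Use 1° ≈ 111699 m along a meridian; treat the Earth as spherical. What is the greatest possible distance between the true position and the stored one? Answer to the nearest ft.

With a 0.0004° grid the true value lies within half a step, ±0.0004°/2 = ±0.0002°, of the stored one.
N–S: 0.0002° × 111699 m/° = 22.3398 m.
E–W at 49.7599°: 0.0002° × 111699 × cos 49.7599° = 0.0002 × 111699 × 0.6460 ≈ 14.4313 m.
The two errors are perpendicular, so the maximum displacement is √(22.3398² + 14.4313²) ≈ 26.5957 m.
Converting: 26.5957 m × 3.2808 ft/m ≈ 87.256 ft.

87 ft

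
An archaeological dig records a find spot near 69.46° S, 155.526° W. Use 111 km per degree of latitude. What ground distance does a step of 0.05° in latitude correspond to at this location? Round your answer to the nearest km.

6 km

0.05° × 111000 m/° = 5550 m.
That is 5550 m = 5.55 km.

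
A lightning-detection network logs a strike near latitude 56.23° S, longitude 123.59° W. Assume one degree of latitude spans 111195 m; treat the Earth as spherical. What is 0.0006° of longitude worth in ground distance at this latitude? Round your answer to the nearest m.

37 m

At 56.23° a degree of longitude is 111195 × cos 56.23° ≈ 61808.9 m, so 0.0006° corresponds to 37.0853 m.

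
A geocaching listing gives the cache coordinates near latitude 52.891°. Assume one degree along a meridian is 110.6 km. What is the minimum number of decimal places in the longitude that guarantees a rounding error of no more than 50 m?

At 52.891° one degree of longitude covers 110600 × cos 52.891° ≈ 110600 × 0.6033 ≈ 66728.7 m.
N decimal places → at most half a unit in the last place, 0.5 × 10⁻ᴺ° = 66728.7/2 × 10⁻ᴺ m.
Setting 33364.3 × 10⁻ᴺ ≤ 50 gives 10ᴺ ≥ 667.3, i.e. N ≥ 2.82.
So 3 decimal places suffice (33.4 m); 2 would allow up to 334 m.

3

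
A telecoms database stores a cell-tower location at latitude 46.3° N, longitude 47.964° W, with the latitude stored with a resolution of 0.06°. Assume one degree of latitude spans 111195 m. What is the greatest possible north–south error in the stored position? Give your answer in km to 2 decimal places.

3.34 km

With a 0.06° grid the true value lies within half a step, ±0.06°/2 = ±0.03°, of the stored one.
North–south distance: 0.03° × 111195 m/° = 3335.85 m.
That is 3335.85 m = 3.3358 km.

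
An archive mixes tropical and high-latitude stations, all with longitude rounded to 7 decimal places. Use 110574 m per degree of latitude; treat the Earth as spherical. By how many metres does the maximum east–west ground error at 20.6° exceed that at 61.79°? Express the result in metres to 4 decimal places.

0.0026 metres

Rounding to 7 decimal places leaves the longitude within ±5e-08° of the true value.
Error at 20.6° = 5e-08° × 110574 × cos 20.6° ≈ 0.0055287 × 0.9361 = 0.0051752 m.
Error at 61.79° = 5e-08° × 110574 × cos 61.79° ≈ 0.0055287 × 0.4727 = 0.0026134 m.
Difference: 0.0051752 − 0.0026134 = 0.0025618 m.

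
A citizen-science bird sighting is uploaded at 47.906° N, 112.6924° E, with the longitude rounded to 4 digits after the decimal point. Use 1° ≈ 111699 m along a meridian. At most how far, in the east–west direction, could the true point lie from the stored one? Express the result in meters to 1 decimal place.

3.7 meters

Rounding to 4 decimal places leaves the longitude within ±5e-05° of the true value.
Parallels shrink by cos φ, so at 47.906° a degree of longitude is 111699 × 0.6703 ≈ 74877.3 m.
East–west error: 5e-05° × 74877.3 m/° ≈ 3.74387 m.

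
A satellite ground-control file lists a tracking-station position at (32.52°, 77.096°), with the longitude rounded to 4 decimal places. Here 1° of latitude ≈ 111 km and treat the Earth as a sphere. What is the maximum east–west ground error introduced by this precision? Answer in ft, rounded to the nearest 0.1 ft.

Rounding to 4 decimal places leaves the longitude within ±5e-05° of the true value.
Parallels shrink by cos φ, so at 32.52° a degree of longitude is 111000 × 0.8432 ≈ 93595.6 m.
Maximum E–W displacement: 5e-05 × 93595.6 = 4.67978 m.
In feet: 4.67978 m ÷ 0.3048 ≈ 15.354 ft.

15.4 ft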